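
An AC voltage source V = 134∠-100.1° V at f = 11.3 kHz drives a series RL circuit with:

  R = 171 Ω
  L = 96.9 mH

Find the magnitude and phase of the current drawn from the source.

Step 1 — Angular frequency: ω = 2π·f = 2π·1.13e+04 = 7.1e+04 rad/s.
Step 2 — Component impedances:
  R: Z = R = 171 Ω
  L: Z = jωL = j·7.1e+04·0.0969 = 0 + j6880 Ω
Step 3 — Series combination: Z_total = R + L = 171 + j6880 Ω = 6882∠88.6° Ω.
Step 4 — Source phasor: V = 134∠-100.1° V = -23.5 - j131.9 V.
Step 5 — Ohm's law: I = V / Z_total = (-23.5 - j131.9) / (171 + j6880) = -0.01925 + j0.002937 A.
Step 6 — Convert to polar: |I| = 0.01947 A, ∠I = 171.3°.

I = 0.01947∠171.3° A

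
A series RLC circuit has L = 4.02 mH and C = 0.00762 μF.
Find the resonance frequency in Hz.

Step 1 — Resonance condition Im(Z)=0 gives ω₀ = 1/√(LC).
Step 2 — ω₀ = 1/√(0.00402·7.62e-09) = 1.807e+05 rad/s.
Step 3 — f₀ = ω₀/(2π) = 2.876e+04 Hz.

f₀ = 2.876e+04 Hz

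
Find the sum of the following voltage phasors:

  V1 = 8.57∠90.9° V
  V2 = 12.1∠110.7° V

Step 1 — Convert each phasor to rectangular form:
  V1 = 8.57·(cos(90.9°) + j·sin(90.9°)) = -0.1346 + j8.569 V
  V2 = 12.1·(cos(110.7°) + j·sin(110.7°)) = -4.277 + j11.32 V
Step 2 — Sum components: V_total = -4.412 + j19.89 V.
Step 3 — Convert to polar: |V_total| = 20.37 V, ∠V_total = 102.5°.

V_total = 20.37∠102.5° V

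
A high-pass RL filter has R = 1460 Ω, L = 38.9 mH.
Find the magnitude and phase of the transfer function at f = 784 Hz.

Step 1 — Angular frequency: ω = 2π·784 = 4926 rad/s.
Step 2 — Transfer function: H(jω) = jωL/(R + jωL).
Step 3 — Numerator jωL = j·191.6; denominator R + jωL = 1460 + j191.6.
Step 4 — H = 0.01693 + j0.129.
Step 5 — Magnitude: |H| = 0.1301 (-17.7 dB); phase: φ = 82.5°.

|H| = 0.1301 (-17.7 dB), φ = 82.5°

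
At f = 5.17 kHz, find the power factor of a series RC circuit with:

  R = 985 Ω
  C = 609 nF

Step 1 — Angular frequency: ω = 2π·f = 2π·5170 = 3.248e+04 rad/s.
Step 2 — Component impedances:
  R: Z = R = 985 Ω
  C: Z = 1/(jωC) = -j/(ω·C) = 0 - j50.55 Ω
Step 3 — Series combination: Z_total = R + C = 985 - j50.55 Ω = 986.3∠-2.9° Ω.
Step 4 — Power factor: PF = cos(φ) = Re(Z)/|Z| = 985/986.3 = 0.9987.
Step 5 — Type: Im(Z) = -50.55 ⇒ leading (phase φ = -2.9°).

PF = 0.9987 (leading, φ = -2.9°)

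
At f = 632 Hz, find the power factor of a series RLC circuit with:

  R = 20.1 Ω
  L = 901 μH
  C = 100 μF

Step 1 — Angular frequency: ω = 2π·f = 2π·632 = 3971 rad/s.
Step 2 — Component impedances:
  R: Z = R = 20.1 Ω
  L: Z = jωL = j·3971·0.000901 = 0 + j3.578 Ω
  C: Z = 1/(jωC) = -j/(ω·C) = 0 - j2.518 Ω
Step 3 — Series combination: Z_total = R + L + C = 20.1 + j1.06 Ω = 20.13∠3.0° Ω.
Step 4 — Power factor: PF = cos(φ) = Re(Z)/|Z| = 20.1/20.128 = 0.9986.
Step 5 — Type: Im(Z) = 1.06 ⇒ lagging (phase φ = 3.0°).

PF = 0.9986 (lagging, φ = 3.0°)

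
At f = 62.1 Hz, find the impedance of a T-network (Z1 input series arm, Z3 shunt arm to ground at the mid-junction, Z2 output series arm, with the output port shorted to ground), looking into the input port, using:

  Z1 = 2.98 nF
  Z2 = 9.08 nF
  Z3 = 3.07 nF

Step 1 — Angular frequency: ω = 2π·f = 2π·62.1 = 390.2 rad/s.
Step 2 — Component impedances:
  Z1: Z = 1/(jωC) = -j/(ω·C) = 0 - j8.6e+05 Ω
  Z2: Z = 1/(jωC) = -j/(ω·C) = 0 - j2.823e+05 Ω
  Z3: Z = 1/(jωC) = -j/(ω·C) = 0 - j8.348e+05 Ω
Step 3 — With the output port shorted to ground, the output series arm Z2 runs from the junction to ground; the shunt arm Z3 also runs from the junction to ground. They appear in parallel: Z3 || Z2 = 0 - j2.109e+05 Ω.
Step 4 — Series with input arm Z1: Z_in = Z1 + (Z3 || Z2) = 0 - j1.071e+06 Ω = 1.071e+06∠-90.0° Ω.

Z = 0 - j1.071e+06 Ω = 1.071e+06∠-90.0° Ω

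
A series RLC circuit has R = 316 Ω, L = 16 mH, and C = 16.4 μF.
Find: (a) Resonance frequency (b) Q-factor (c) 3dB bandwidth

Step 1 — Resonance: ω₀ = 1/√(LC) = 1/√(0.016·1.64e-05) = 1952 rad/s.
Step 2 — f₀ = ω₀/(2π) = 310.7 Hz.
Step 3 — Series Q: Q = ω₀L/R = 1952·0.016/316 = 0.09884.
Step 4 — Bandwidth: Δω = ω₀/Q = 1.975e+04 rad/s; BW = Δω/(2π) = 3143 Hz.

(a) f₀ = 310.7 Hz  (b) Q = 0.09884  (c) BW = 3143 Hz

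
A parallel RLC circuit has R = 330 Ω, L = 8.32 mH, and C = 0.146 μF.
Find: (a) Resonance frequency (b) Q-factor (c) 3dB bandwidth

Step 1 — Resonance: ω₀ = 1/√(LC) = 1/√(0.00832·1.46e-07) = 2.869e+04 rad/s.
Step 2 — f₀ = ω₀/(2π) = 4566 Hz.
Step 3 — Parallel Q: Q = R/(ω₀L) = 330/(2.869e+04·0.00832) = 1.382.
Step 4 — Bandwidth: Δω = ω₀/Q = 2.076e+04 rad/s; BW = Δω/(2π) = 3303 Hz.

(a) f₀ = 4566 Hz  (b) Q = 1.382  (c) BW = 3303 Hz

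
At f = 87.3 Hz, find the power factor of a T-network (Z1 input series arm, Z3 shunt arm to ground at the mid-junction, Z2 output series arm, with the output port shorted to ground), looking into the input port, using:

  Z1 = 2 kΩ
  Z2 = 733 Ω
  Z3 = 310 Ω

Step 1 — Angular frequency: ω = 2π·f = 2π·87.3 = 548.5 rad/s.
Step 2 — Component impedances:
  Z1: Z = R = 2000 Ω
  Z2: Z = R = 733 Ω
  Z3: Z = R = 310 Ω
Step 3 — With the output port shorted to ground, the output series arm Z2 runs from the junction to ground; the shunt arm Z3 also runs from the junction to ground. They appear in parallel: Z3 || Z2 = 217.9 Ω.
Step 4 — Series with input arm Z1: Z_in = Z1 + (Z3 || Z2) = 2218 Ω = 2218∠0.0° Ω.
Step 5 — Power factor: PF = cos(φ) = Re(Z)/|Z| = 2218/2218 = 1.
Step 6 — Type: Im(Z) = 0 ⇒ unity (phase φ = 0.0°).

PF = 1 (unity, φ = 0.0°)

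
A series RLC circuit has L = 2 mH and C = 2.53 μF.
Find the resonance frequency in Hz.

Step 1 — Resonance condition Im(Z)=0 gives ω₀ = 1/√(LC).
Step 2 — ω₀ = 1/√(0.002·2.53e-06) = 1.406e+04 rad/s.
Step 3 — f₀ = ω₀/(2π) = 2237 Hz.

f₀ = 2237 Hz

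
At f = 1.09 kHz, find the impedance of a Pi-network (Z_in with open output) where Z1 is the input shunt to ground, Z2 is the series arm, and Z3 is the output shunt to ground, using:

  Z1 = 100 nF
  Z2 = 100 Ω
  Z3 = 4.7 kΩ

Step 1 — Angular frequency: ω = 2π·f = 2π·1090 = 6849 rad/s.
Step 2 — Component impedances:
  Z1: Z = 1/(jωC) = -j/(ω·C) = 0 - j1460 Ω
  Z2: Z = R = 100 Ω
  Z3: Z = R = 4700 Ω
Step 3 — With open output, the series arm Z2 and the output shunt Z3 appear in series to ground: Z2 + Z3 = 4800 Ω.
Step 4 — Parallel with input shunt Z1: Z_in = Z1 || (Z2 + Z3) = 406.5 - j1336 Ω = 1397∠-73.1° Ω.

Z = 406.5 - j1336 Ω = 1397∠-73.1° Ω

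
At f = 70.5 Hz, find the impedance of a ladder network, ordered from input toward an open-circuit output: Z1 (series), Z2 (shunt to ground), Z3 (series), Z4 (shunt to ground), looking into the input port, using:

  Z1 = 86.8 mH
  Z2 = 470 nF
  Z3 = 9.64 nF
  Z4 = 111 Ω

Step 1 — Angular frequency: ω = 2π·f = 2π·70.5 = 443 rad/s.
Step 2 — Component impedances:
  Z1: Z = jωL = j·443·0.0868 = 0 + j38.45 Ω
  Z2: Z = 1/(jωC) = -j/(ω·C) = 0 - j4803 Ω
  Z3: Z = 1/(jωC) = -j/(ω·C) = 0 - j2.342e+05 Ω
  Z4: Z = R = 111 Ω
Step 3 — Ladder network (open output): work backward from the far end, alternating series and parallel combinations. Z_in = 0.04484 - j4668 Ω = 4668∠-90.0° Ω.

Z = 0.04484 - j4668 Ω = 4668∠-90.0° Ω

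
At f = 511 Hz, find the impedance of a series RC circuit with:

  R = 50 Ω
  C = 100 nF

Step 1 — Angular frequency: ω = 2π·f = 2π·511 = 3211 rad/s.
Step 2 — Component impedances:
  R: Z = R = 50 Ω
  C: Z = 1/(jωC) = -j/(ω·C) = 0 - j3115 Ω
Step 3 — Series combination: Z_total = R + C = 50 - j3115 Ω = 3115∠-89.1° Ω.

Z = 50 - j3115 Ω = 3115∠-89.1° Ω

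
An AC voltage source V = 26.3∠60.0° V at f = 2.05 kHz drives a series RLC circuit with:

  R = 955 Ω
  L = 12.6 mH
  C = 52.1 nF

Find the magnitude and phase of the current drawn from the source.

Step 1 — Angular frequency: ω = 2π·f = 2π·2050 = 1.288e+04 rad/s.
Step 2 — Component impedances:
  R: Z = R = 955 Ω
  L: Z = jωL = j·1.288e+04·0.0126 = 0 + j162.3 Ω
  C: Z = 1/(jωC) = -j/(ω·C) = 0 - j1490 Ω
Step 3 — Series combination: Z_total = R + L + C = 955 - j1328 Ω = 1636∠-54.3° Ω.
Step 4 — Source phasor: V = 26.3∠60.0° V = 13.15 + j22.78 V.
Step 5 — Ohm's law: I = V / Z_total = (13.15 + j22.78) / (955 - j1328) = -0.006611 + j0.01466 A.
Step 6 — Convert to polar: |I| = 0.01608 A, ∠I = 114.3°.

I = 0.01608∠114.3° A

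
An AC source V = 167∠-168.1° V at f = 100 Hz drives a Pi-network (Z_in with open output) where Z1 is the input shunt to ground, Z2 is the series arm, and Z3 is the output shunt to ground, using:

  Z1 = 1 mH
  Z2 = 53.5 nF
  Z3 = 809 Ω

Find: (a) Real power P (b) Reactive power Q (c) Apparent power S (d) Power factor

Step 1 — Angular frequency: ω = 2π·f = 2π·100 = 628.3 rad/s.
Step 2 — Component impedances:
  Z1: Z = jωL = j·628.3·0.001 = 0 + j0.6283 Ω
  Z2: Z = 1/(jωC) = -j/(ω·C) = 0 - j2.975e+04 Ω
  Z3: Z = R = 809 Ω
Step 3 — With open output, the series arm Z2 and the output shunt Z3 appear in series to ground: Z2 + Z3 = 809 - j2.975e+04 Ω.
Step 4 — Parallel with input shunt Z1: Z_in = Z1 || (Z2 + Z3) = 3.606e-07 + j0.6283 Ω = 0.6283∠90.0° Ω.
Step 5 — Source phasor: V = 167∠-168.1° V = -163.4 - j34.44 V.
Step 6 — Current: I = V / Z = -54.81 + j260.1 A = 265.8∠101.9° A.
Step 7 — Complex power: S = V·I* = 0.02548 + j4.439e+04 VA.
Step 8 — Real power: P = Re(S) = 0.02548 W.
Step 9 — Reactive power: Q = Im(S) = 4.439e+04 VAR.
Step 10 — Apparent power: |S| = 4.439e+04 VA.
Step 11 — Power factor: PF = P/|S| = 5.74e-07 (lagging).

(a) P = 0.02548 W  (b) Q = 4.439e+04 VAR  (c) S = 4.439e+04 VA  (d) PF = 5.74e-07 (lagging)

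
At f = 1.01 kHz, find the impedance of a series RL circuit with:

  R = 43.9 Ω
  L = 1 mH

Step 1 — Angular frequency: ω = 2π·f = 2π·1010 = 6346 rad/s.
Step 2 — Component impedances:
  R: Z = R = 43.9 Ω
  L: Z = jωL = j·6346·0.001 = 0 + j6.346 Ω
Step 3 — Series combination: Z_total = R + L = 43.9 + j6.346 Ω = 44.36∠8.2° Ω.

Z = 43.9 + j6.346 Ω = 44.36∠8.2° Ω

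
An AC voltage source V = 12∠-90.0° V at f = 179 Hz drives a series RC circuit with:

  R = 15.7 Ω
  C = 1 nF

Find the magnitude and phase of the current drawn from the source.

Step 1 — Angular frequency: ω = 2π·f = 2π·179 = 1125 rad/s.
Step 2 — Component impedances:
  R: Z = R = 15.7 Ω
  C: Z = 1/(jωC) = -j/(ω·C) = 0 - j8.891e+05 Ω
Step 3 — Series combination: Z_total = R + C = 15.7 - j8.891e+05 Ω = 8.891e+05∠-90.0° Ω.
Step 4 — Source phasor: V = 12∠-90.0° V = 0 - j12 V.
Step 5 — Ohm's law: I = V / Z_total = (0 - j12) / (15.7 - j8.891e+05) = 1.35e-05 - j2.383e-10 A.
Step 6 — Convert to polar: |I| = 1.35e-05 A, ∠I = -0.0°.

I = 1.35e-05∠-0.0° A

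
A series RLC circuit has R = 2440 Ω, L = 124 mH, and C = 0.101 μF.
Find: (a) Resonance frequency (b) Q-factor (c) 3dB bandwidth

Step 1 — Resonance condition Im(Z)=0 gives ω₀ = 1/√(LC).
Step 2 — ω₀ = 1/√(0.124·1.01e-07) = 8936 rad/s.
Step 3 — f₀ = ω₀/(2π) = 1422 Hz.
Step 4 — Series Q: Q = ω₀L/R = 8936·0.124/2440 = 0.4541.
Step 5 — 3dB bandwidth: Δω = ω₀/Q = 1.968e+04 rad/s; BW = Δω/(2π) = 3132 Hz.

(a) f₀ = 1422 Hz  (b) Q = 0.4541  (c) BW = 3132 Hz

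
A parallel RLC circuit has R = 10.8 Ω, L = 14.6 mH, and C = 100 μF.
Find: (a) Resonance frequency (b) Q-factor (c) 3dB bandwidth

Step 1 — Resonance: ω₀ = 1/√(LC) = 1/√(0.0146·0.0001) = 827.6 rad/s.
Step 2 — f₀ = ω₀/(2π) = 131.7 Hz.
Step 3 — Parallel Q: Q = R/(ω₀L) = 10.8/(827.6·0.0146) = 0.8938.
Step 4 — Bandwidth: Δω = ω₀/Q = 925.9 rad/s; BW = Δω/(2π) = 147.4 Hz.

(a) f₀ = 131.7 Hz  (b) Q = 0.8938  (c) BW = 147.4 Hz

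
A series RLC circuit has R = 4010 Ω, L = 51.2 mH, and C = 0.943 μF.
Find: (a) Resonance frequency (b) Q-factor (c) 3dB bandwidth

Step 1 — Resonance condition Im(Z)=0 gives ω₀ = 1/√(LC).
Step 2 — ω₀ = 1/√(0.0512·9.43e-07) = 4551 rad/s.
Step 3 — f₀ = ω₀/(2π) = 724.3 Hz.
Step 4 — Series Q: Q = ω₀L/R = 4551·0.0512/4010 = 0.05811.
Step 5 — 3dB bandwidth: Δω = ω₀/Q = 7.832e+04 rad/s; BW = Δω/(2π) = 1.247e+04 Hz.

(a) f₀ = 724.3 Hz  (b) Q = 0.05811  (c) BW = 1.247e+04 Hz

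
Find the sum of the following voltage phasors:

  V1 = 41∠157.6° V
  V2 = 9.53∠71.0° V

Step 1 — Convert each phasor to rectangular form:
  V1 = 41·(cos(157.6°) + j·sin(157.6°)) = -37.91 + j15.62 V
  V2 = 9.53·(cos(71.0°) + j·sin(71.0°)) = 3.103 + j9.011 V
Step 2 — Sum components: V_total = -34.8 + j24.63 V.
Step 3 — Convert to polar: |V_total| = 42.64 V, ∠V_total = 144.7°.

V_total = 42.64∠144.7° V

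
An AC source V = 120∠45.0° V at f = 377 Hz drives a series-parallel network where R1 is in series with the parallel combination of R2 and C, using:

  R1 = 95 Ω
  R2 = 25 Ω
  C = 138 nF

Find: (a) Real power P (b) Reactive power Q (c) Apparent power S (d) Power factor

Step 1 — Angular frequency: ω = 2π·f = 2π·377 = 2369 rad/s.
Step 2 — Component impedances:
  R1: Z = R = 95 Ω
  R2: Z = R = 25 Ω
  C: Z = 1/(jωC) = -j/(ω·C) = 0 - j3059 Ω
Step 3 — Parallel branch: R2 || C = 1/(1/R2 + 1/C) = 25 - j0.2043 Ω.
Step 4 — Series with R1: Z_total = R1 + (R2 || C) = 120 - j0.2043 Ω = 120∠-0.1° Ω.
Step 5 — Source phasor: V = 120∠45.0° V = 84.85 + j84.85 V.
Step 6 — Current: I = V / Z = 0.7059 + j0.7083 A = 1∠45.1° A.
Step 7 — Complex power: S = V·I* = 120 - j0.2043 VA.
Step 8 — Real power: P = Re(S) = 120 W.
Step 9 — Reactive power: Q = Im(S) = -0.2043 VAR.
Step 10 — Apparent power: |S| = 120 VA.
Step 11 — Power factor: PF = P/|S| = 1 (leading).

(a) P = 120 W  (b) Q = -0.2043 VAR  (c) S = 120 VA  (d) PF = 1 (leading)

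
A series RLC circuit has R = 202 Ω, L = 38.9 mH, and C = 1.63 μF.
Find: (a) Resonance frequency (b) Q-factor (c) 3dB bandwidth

Step 1 — Resonance condition Im(Z)=0 gives ω₀ = 1/√(LC).
Step 2 — ω₀ = 1/√(0.0389·1.63e-06) = 3971 rad/s.
Step 3 — f₀ = ω₀/(2π) = 632.1 Hz.
Step 4 — Series Q: Q = ω₀L/R = 3971·0.0389/202 = 0.7648.
Step 5 — 3dB bandwidth: Δω = ω₀/Q = 5193 rad/s; BW = Δω/(2π) = 826.5 Hz.

(a) f₀ = 632.1 Hz  (b) Q = 0.7648  (c) BW = 826.5 Hz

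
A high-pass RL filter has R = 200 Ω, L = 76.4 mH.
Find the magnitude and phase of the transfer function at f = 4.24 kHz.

Step 1 — Angular frequency: ω = 2π·4240 = 2.664e+04 rad/s.
Step 2 — Transfer function: H(jω) = jωL/(R + jωL).
Step 3 — Numerator jωL = j·2035; denominator R + jωL = 200 + j2035.
Step 4 — H = 0.9904 + j0.09732.
Step 5 — Magnitude: |H| = 0.9952 (-0.0 dB); phase: φ = 5.6°.

|H| = 0.9952 (-0.0 dB), φ = 5.6°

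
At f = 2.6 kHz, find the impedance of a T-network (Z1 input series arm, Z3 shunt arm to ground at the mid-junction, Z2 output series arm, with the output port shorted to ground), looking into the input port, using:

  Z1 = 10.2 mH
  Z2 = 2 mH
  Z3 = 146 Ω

Step 1 — Angular frequency: ω = 2π·f = 2π·2600 = 1.634e+04 rad/s.
Step 2 — Component impedances:
  Z1: Z = jωL = j·1.634e+04·0.0102 = 0 + j166.6 Ω
  Z2: Z = jωL = j·1.634e+04·0.002 = 0 + j32.67 Ω
  Z3: Z = R = 146 Ω
Step 3 — With the output port shorted to ground, the output series arm Z2 runs from the junction to ground; the shunt arm Z3 also runs from the junction to ground. They appear in parallel: Z3 || Z2 = 6.963 + j31.11 Ω.
Step 4 — Series with input arm Z1: Z_in = Z1 + (Z3 || Z2) = 6.963 + j197.7 Ω = 197.9∠88.0° Ω.

Z = 6.963 + j197.7 Ω = 197.9∠88.0° Ω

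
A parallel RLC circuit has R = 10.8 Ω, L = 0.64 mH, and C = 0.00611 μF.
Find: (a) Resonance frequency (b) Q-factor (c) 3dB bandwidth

Step 1 — Resonance: ω₀ = 1/√(LC) = 1/√(0.00064·6.11e-09) = 5.057e+05 rad/s.
Step 2 — f₀ = ω₀/(2π) = 8.048e+04 Hz.
Step 3 — Parallel Q: Q = R/(ω₀L) = 10.8/(5.057e+05·0.00064) = 0.03337.
Step 4 — Bandwidth: Δω = ω₀/Q = 1.515e+07 rad/s; BW = Δω/(2π) = 2.412e+06 Hz.

(a) f₀ = 8.048e+04 Hz  (b) Q = 0.03337  (c) BW = 2.412e+06 Hz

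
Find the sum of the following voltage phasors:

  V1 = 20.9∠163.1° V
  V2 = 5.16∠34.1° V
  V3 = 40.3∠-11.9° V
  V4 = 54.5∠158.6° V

Step 1 — Convert each phasor to rectangular form:
  V1 = 20.9·(cos(163.1°) + j·sin(163.1°)) = -20 + j6.076 V
  V2 = 5.16·(cos(34.1°) + j·sin(34.1°)) = 4.273 + j2.893 V
  V3 = 40.3·(cos(-11.9°) + j·sin(-11.9°)) = 39.43 - j8.31 V
  V4 = 54.5·(cos(158.6°) + j·sin(158.6°)) = -50.74 + j19.89 V
Step 2 — Sum components: V_total = -27.03 + j20.54 V.
Step 3 — Convert to polar: |V_total| = 33.95 V, ∠V_total = 142.8°.

V_total = 33.95∠142.8° V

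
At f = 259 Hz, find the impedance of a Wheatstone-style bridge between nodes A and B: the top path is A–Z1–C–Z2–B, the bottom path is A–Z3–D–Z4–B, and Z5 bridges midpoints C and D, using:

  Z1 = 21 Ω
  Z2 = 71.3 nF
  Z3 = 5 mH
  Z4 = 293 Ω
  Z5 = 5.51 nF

Step 1 — Angular frequency: ω = 2π·f = 2π·259 = 1627 rad/s.
Step 2 — Component impedances:
  Z1: Z = R = 21 Ω
  Z2: Z = 1/(jωC) = -j/(ω·C) = 0 - j8618 Ω
  Z3: Z = jωL = j·1627·0.005 = 0 + j8.137 Ω
  Z4: Z = R = 293 Ω
  Z5: Z = 1/(jωC) = -j/(ω·C) = 0 - j1.115e+05 Ω
Step 3 — Bridge requires nodal analysis (the Z5 bridge couples midpoints C and D, so the two paths cannot be reduced to a simple series/parallel combination). Setting node B to ground and injecting 1 A at node A, the 3-node admittance system at A, C, D solves to V_A = Z_AB = 293.2 - j1.832 Ω = 293.2∠-0.4° Ω.

Z = 293.2 - j1.832 Ω = 293.2∠-0.4° Ω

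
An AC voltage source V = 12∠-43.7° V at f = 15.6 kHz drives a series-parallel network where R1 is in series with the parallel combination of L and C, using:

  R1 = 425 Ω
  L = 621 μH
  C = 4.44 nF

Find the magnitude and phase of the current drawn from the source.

Step 1 — Angular frequency: ω = 2π·f = 2π·1.56e+04 = 9.802e+04 rad/s.
Step 2 — Component impedances:
  R1: Z = R = 425 Ω
  L: Z = jωL = j·9.802e+04·0.000621 = 0 + j60.87 Ω
  C: Z = 1/(jωC) = -j/(ω·C) = 0 - j2298 Ω
Step 3 — Parallel branch: L || C = 1/(1/L + 1/C) = 0 + j62.53 Ω.
Step 4 — Series with R1: Z_total = R1 + (L || C) = 425 + j62.53 Ω = 429.6∠8.4° Ω.
Step 5 — Source phasor: V = 12∠-43.7° V = 8.676 - j8.291 V.
Step 6 — Ohm's law: I = V / Z_total = (8.676 - j8.291) / (425 + j62.53) = 0.01717 - j0.02203 A.
Step 7 — Convert to polar: |I| = 0.02793 A, ∠I = -52.1°.

I = 0.02793∠-52.1° A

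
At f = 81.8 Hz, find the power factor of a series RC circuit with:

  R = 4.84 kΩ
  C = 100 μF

Step 1 — Angular frequency: ω = 2π·f = 2π·81.8 = 514 rad/s.
Step 2 — Component impedances:
  R: Z = R = 4840 Ω
  C: Z = 1/(jωC) = -j/(ω·C) = 0 - j19.46 Ω
Step 3 — Series combination: Z_total = R + C = 4840 - j19.46 Ω = 4840∠-0.2° Ω.
Step 4 — Power factor: PF = cos(φ) = Re(Z)/|Z| = 4840/4840 = 1.
Step 5 — Type: Im(Z) = -19.46 ⇒ leading (phase φ = -0.2°).

PF = 1 (leading, φ = -0.2°)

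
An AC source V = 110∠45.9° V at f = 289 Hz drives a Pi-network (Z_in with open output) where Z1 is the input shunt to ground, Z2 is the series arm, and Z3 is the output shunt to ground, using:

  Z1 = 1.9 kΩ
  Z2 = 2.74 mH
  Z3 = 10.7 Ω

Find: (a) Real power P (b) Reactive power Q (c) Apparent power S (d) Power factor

Step 1 — Angular frequency: ω = 2π·f = 2π·289 = 1816 rad/s.
Step 2 — Component impedances:
  Z1: Z = R = 1900 Ω
  Z2: Z = jωL = j·1816·0.00274 = 0 + j4.975 Ω
  Z3: Z = R = 10.7 Ω
Step 3 — With open output, the series arm Z2 and the output shunt Z3 appear in series to ground: Z2 + Z3 = 10.7 + j4.975 Ω.
Step 4 — Parallel with input shunt Z1: Z_in = Z1 || (Z2 + Z3) = 10.65 + j4.92 Ω = 11.73∠24.8° Ω.
Step 5 — Source phasor: V = 110∠45.9° V = 76.55 + j78.99 V.
Step 6 — Current: I = V / Z = 8.745 + j3.376 A = 9.374∠21.1° A.
Step 7 — Complex power: S = V·I* = 936.2 + j432.3 VA.
Step 8 — Real power: P = Re(S) = 936.2 W.
Step 9 — Reactive power: Q = Im(S) = 432.3 VAR.
Step 10 — Apparent power: |S| = 1031 VA.
Step 11 — Power factor: PF = P/|S| = 0.9079 (lagging).

(a) P = 936.2 W  (b) Q = 432.3 VAR  (c) S = 1031 VA  (d) PF = 0.9079 (lagging)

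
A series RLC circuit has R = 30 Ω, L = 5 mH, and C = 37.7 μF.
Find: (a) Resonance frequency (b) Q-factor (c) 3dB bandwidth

Step 1 — Resonance: ω₀ = 1/√(LC) = 1/√(0.005·3.77e-05) = 2303 rad/s.
Step 2 — f₀ = ω₀/(2π) = 366.6 Hz.
Step 3 — Series Q: Q = ω₀L/R = 2303·0.005/30 = 0.3839.
Step 4 — Bandwidth: Δω = ω₀/Q = 6000 rad/s; BW = Δω/(2π) = 954.9 Hz.

(a) f₀ = 366.6 Hz  (b) Q = 0.3839  (c) BW = 954.9 Hz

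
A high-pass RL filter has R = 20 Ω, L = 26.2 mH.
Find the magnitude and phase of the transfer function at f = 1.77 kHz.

Step 1 — Angular frequency: ω = 2π·1770 = 1.112e+04 rad/s.
Step 2 — Transfer function: H(jω) = jωL/(R + jωL).
Step 3 — Numerator jωL = j·291.4; denominator R + jωL = 20 + j291.4.
Step 4 — H = 0.9953 + j0.06832.
Step 5 — Magnitude: |H| = 0.9977 (-0.0 dB); phase: φ = 3.9°.

|H| = 0.9977 (-0.0 dB), φ = 3.9°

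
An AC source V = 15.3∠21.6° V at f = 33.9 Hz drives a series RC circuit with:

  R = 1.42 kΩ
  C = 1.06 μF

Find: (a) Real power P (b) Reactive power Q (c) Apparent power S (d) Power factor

Step 1 — Angular frequency: ω = 2π·f = 2π·33.9 = 213 rad/s.
Step 2 — Component impedances:
  R: Z = R = 1420 Ω
  C: Z = 1/(jωC) = -j/(ω·C) = 0 - j4429 Ω
Step 3 — Series combination: Z_total = R + C = 1420 - j4429 Ω = 4651∠-72.2° Ω.
Step 4 — Source phasor: V = 15.3∠21.6° V = 14.23 + j5.632 V.
Step 5 — Current: I = V / Z = -0.0002194 + j0.003282 A = 0.00329∠93.8° A.
Step 6 — Complex power: S = V·I* = 0.01537 - j0.04793 VA.
Step 7 — Real power: P = Re(S) = 0.01537 W.
Step 8 — Reactive power: Q = Im(S) = -0.04793 VAR.
Step 9 — Apparent power: |S| = 0.05033 VA.
Step 10 — Power factor: PF = P/|S| = 0.3053 (leading).

(a) P = 0.01537 W  (b) Q = -0.04793 VAR  (c) S = 0.05033 VA  (d) PF = 0.3053 (leading)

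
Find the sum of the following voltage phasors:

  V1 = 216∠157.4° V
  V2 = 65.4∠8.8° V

Step 1 — Convert each phasor to rectangular form:
  V1 = 216·(cos(157.4°) + j·sin(157.4°)) = -199.4 + j83.01 V
  V2 = 65.4·(cos(8.8°) + j·sin(8.8°)) = 64.63 + j10.01 V
Step 2 — Sum components: V_total = -134.8 + j93.01 V.
Step 3 — Convert to polar: |V_total| = 163.8 V, ∠V_total = 145.4°.

V_total = 163.8∠145.4° V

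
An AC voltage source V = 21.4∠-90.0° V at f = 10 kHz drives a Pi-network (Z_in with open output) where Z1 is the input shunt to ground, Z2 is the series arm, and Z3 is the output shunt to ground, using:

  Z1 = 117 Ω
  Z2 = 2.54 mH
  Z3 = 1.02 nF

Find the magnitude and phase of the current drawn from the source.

Step 1 — Angular frequency: ω = 2π·f = 2π·1e+04 = 6.283e+04 rad/s.
Step 2 — Component impedances:
  Z1: Z = R = 117 Ω
  Z2: Z = jωL = j·6.283e+04·0.00254 = 0 + j159.6 Ω
  Z3: Z = 1/(jωC) = -j/(ω·C) = 0 - j1.56e+04 Ω
Step 3 — With open output, the series arm Z2 and the output shunt Z3 appear in series to ground: Z2 + Z3 = 0 - j1.544e+04 Ω.
Step 4 — Parallel with input shunt Z1: Z_in = Z1 || (Z2 + Z3) = 117 - j0.8863 Ω = 117∠-0.4° Ω.
Step 5 — Source phasor: V = 21.4∠-90.0° V = 0 - j21.4 V.
Step 6 — Ohm's law: I = V / Z_total = (0 - j21.4) / (117 - j0.8863) = 0.001386 - j0.1829 A.
Step 7 — Convert to polar: |I| = 0.1829 A, ∠I = -89.6°.

I = 0.1829∠-89.6° A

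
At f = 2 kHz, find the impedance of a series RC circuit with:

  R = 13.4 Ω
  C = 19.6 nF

Step 1 — Angular frequency: ω = 2π·f = 2π·2000 = 1.257e+04 rad/s.
Step 2 — Component impedances:
  R: Z = R = 13.4 Ω
  C: Z = 1/(jωC) = -j/(ω·C) = 0 - j4060 Ω
Step 3 — Series combination: Z_total = R + C = 13.4 - j4060 Ω = 4060∠-89.8° Ω.

Z = 13.4 - j4060 Ω = 4060∠-89.8° Ω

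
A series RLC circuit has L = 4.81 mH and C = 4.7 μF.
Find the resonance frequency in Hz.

Step 1 — Resonance condition Im(Z)=0 gives ω₀ = 1/√(LC).
Step 2 — ω₀ = 1/√(0.00481·4.7e-06) = 6651 rad/s.
Step 3 — f₀ = ω₀/(2π) = 1059 Hz.

f₀ = 1059 Hz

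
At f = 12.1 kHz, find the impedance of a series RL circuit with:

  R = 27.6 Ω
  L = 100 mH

Step 1 — Angular frequency: ω = 2π·f = 2π·1.21e+04 = 7.603e+04 rad/s.
Step 2 — Component impedances:
  R: Z = R = 27.6 Ω
  L: Z = jωL = j·7.603e+04·0.1 = 0 + j7603 Ω
Step 3 — Series combination: Z_total = R + L = 27.6 + j7603 Ω = 7603∠89.8° Ω.

Z = 27.6 + j7603 Ω = 7603∠89.8° Ω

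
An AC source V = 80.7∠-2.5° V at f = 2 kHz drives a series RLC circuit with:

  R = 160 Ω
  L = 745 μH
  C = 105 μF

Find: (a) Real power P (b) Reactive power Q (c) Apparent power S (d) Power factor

Step 1 — Angular frequency: ω = 2π·f = 2π·2000 = 1.257e+04 rad/s.
Step 2 — Component impedances:
  R: Z = R = 160 Ω
  L: Z = jωL = j·1.257e+04·0.000745 = 0 + j9.362 Ω
  C: Z = 1/(jωC) = -j/(ω·C) = 0 - j0.7579 Ω
Step 3 — Series combination: Z_total = R + L + C = 160 + j8.604 Ω = 160.2∠3.1° Ω.
Step 4 — Source phasor: V = 80.7∠-2.5° V = 80.62 - j3.52 V.
Step 5 — Current: I = V / Z = 0.5013 - j0.04896 A = 0.5036∠-5.6° A.
Step 6 — Complex power: S = V·I* = 40.59 + j2.183 VA.
Step 7 — Real power: P = Re(S) = 40.59 W.
Step 8 — Reactive power: Q = Im(S) = 2.183 VAR.
Step 9 — Apparent power: |S| = 40.64 VA.
Step 10 — Power factor: PF = P/|S| = 0.9986 (lagging).

(a) P = 40.59 W  (b) Q = 2.183 VAR  (c) S = 40.64 VA  (d) PF = 0.9986 (lagging)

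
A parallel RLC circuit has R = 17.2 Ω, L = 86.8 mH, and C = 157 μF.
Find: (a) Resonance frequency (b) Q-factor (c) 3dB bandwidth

Step 1 — Resonance: ω₀ = 1/√(LC) = 1/√(0.0868·0.000157) = 270.9 rad/s.
Step 2 — f₀ = ω₀/(2π) = 43.11 Hz.
Step 3 — Parallel Q: Q = R/(ω₀L) = 17.2/(270.9·0.0868) = 0.7315.
Step 4 — Bandwidth: Δω = ω₀/Q = 370.3 rad/s; BW = Δω/(2π) = 58.94 Hz.

(a) f₀ = 43.11 Hz  (b) Q = 0.7315  (c) BW = 58.94 Hz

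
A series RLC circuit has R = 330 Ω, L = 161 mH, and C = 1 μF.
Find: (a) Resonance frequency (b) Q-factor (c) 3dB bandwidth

Step 1 — Resonance condition Im(Z)=0 gives ω₀ = 1/√(LC).
Step 2 — ω₀ = 1/√(0.161·1e-06) = 2492 rad/s.
Step 3 — f₀ = ω₀/(2π) = 396.6 Hz.
Step 4 — Series Q: Q = ω₀L/R = 2492·0.161/330 = 1.216.
Step 5 — 3dB bandwidth: Δω = ω₀/Q = 2050 rad/s; BW = Δω/(2π) = 326.2 Hz.

(a) f₀ = 396.6 Hz  (b) Q = 1.216  (c) BW = 326.2 Hz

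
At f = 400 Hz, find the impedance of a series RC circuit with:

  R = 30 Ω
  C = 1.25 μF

Step 1 — Angular frequency: ω = 2π·f = 2π·400 = 2513 rad/s.
Step 2 — Component impedances:
  R: Z = R = 30 Ω
  C: Z = 1/(jωC) = -j/(ω·C) = 0 - j318.3 Ω
Step 3 — Series combination: Z_total = R + C = 30 - j318.3 Ω = 319.7∠-84.6° Ω.

Z = 30 - j318.3 Ω = 319.7∠-84.6° Ω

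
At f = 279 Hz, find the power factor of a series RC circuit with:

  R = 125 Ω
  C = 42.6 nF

Step 1 — Angular frequency: ω = 2π·f = 2π·279 = 1753 rad/s.
Step 2 — Component impedances:
  R: Z = R = 125 Ω
  C: Z = 1/(jωC) = -j/(ω·C) = 0 - j1.339e+04 Ω
Step 3 — Series combination: Z_total = R + C = 125 - j1.339e+04 Ω = 1.339e+04∠-89.5° Ω.
Step 4 — Power factor: PF = cos(φ) = Re(Z)/|Z| = 125/13391.4 = 0.009334.
Step 5 — Type: Im(Z) = -1.339e+04 ⇒ leading (phase φ = -89.5°).

PF = 0.009334 (leading, φ = -89.5°)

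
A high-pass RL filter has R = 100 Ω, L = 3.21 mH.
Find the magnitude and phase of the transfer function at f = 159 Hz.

Step 1 — Angular frequency: ω = 2π·159 = 999 rad/s.
Step 2 — Transfer function: H(jω) = jωL/(R + jωL).
Step 3 — Numerator jωL = j·3.207; denominator R + jωL = 100 + j3.207.
Step 4 — H = 0.001027 + j0.03204.
Step 5 — Magnitude: |H| = 0.03205 (-29.9 dB); phase: φ = 88.2°.

|H| = 0.03205 (-29.9 dB), φ = 88.2°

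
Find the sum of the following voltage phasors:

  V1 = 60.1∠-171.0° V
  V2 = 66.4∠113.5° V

Step 1 — Convert each phasor to rectangular form:
  V1 = 60.1·(cos(-171.0°) + j·sin(-171.0°)) = -59.36 - j9.402 V
  V2 = 66.4·(cos(113.5°) + j·sin(113.5°)) = -26.48 + j60.89 V
Step 2 — Sum components: V_total = -85.84 + j51.49 V.
Step 3 — Convert to polar: |V_total| = 100.1 V, ∠V_total = 149.0°.

V_total = 100.1∠149.0° V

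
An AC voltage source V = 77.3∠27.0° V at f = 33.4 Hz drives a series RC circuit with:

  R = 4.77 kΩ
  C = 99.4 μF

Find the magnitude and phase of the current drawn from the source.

Step 1 — Angular frequency: ω = 2π·f = 2π·33.4 = 209.9 rad/s.
Step 2 — Component impedances:
  R: Z = R = 4770 Ω
  C: Z = 1/(jωC) = -j/(ω·C) = 0 - j47.94 Ω
Step 3 — Series combination: Z_total = R + C = 4770 - j47.94 Ω = 4770∠-0.6° Ω.
Step 4 — Source phasor: V = 77.3∠27.0° V = 68.87 + j35.09 V.
Step 5 — Ohm's law: I = V / Z_total = (68.87 + j35.09) / (4770 - j47.94) = 0.01436 + j0.007501 A.
Step 6 — Convert to polar: |I| = 0.0162 A, ∠I = 27.6°.

I = 0.0162∠27.6° A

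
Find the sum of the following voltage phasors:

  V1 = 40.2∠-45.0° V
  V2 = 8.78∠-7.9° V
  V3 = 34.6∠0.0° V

Step 1 — Convert each phasor to rectangular form:
  V1 = 40.2·(cos(-45.0°) + j·sin(-45.0°)) = 28.43 - j28.43 V
  V2 = 8.78·(cos(-7.9°) + j·sin(-7.9°)) = 8.697 - j1.207 V
  V3 = 34.6·(cos(0.0°) + j·sin(0.0°)) = 34.6 V
Step 2 — Sum components: V_total = 71.72 - j29.63 V.
Step 3 — Convert to polar: |V_total| = 77.6 V, ∠V_total = -22.4°.

V_total = 77.6∠-22.4° V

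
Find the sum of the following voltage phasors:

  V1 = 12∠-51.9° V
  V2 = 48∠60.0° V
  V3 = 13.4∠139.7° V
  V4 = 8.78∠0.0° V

Step 1 — Convert each phasor to rectangular form:
  V1 = 12·(cos(-51.9°) + j·sin(-51.9°)) = 7.404 - j9.443 V
  V2 = 48·(cos(60.0°) + j·sin(60.0°)) = 24 + j41.57 V
  V3 = 13.4·(cos(139.7°) + j·sin(139.7°)) = -10.22 + j8.667 V
  V4 = 8.78·(cos(0.0°) + j·sin(0.0°)) = 8.78 V
Step 2 — Sum components: V_total = 29.96 + j40.79 V.
Step 3 — Convert to polar: |V_total| = 50.62 V, ∠V_total = 53.7°.

V_total = 50.62∠53.7° V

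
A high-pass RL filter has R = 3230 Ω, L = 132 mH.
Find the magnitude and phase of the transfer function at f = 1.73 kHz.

Step 1 — Angular frequency: ω = 2π·1730 = 1.087e+04 rad/s.
Step 2 — Transfer function: H(jω) = jωL/(R + jωL).
Step 3 — Numerator jωL = j·1435; denominator R + jωL = 3230 + j1435.
Step 4 — H = 0.1648 + j0.371.
Step 5 — Magnitude: |H| = 0.406 (-7.8 dB); phase: φ = 66.0°.

|H| = 0.406 (-7.8 dB), φ = 66.0°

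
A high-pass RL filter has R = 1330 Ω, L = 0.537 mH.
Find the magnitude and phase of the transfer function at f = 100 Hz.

Step 1 — Angular frequency: ω = 2π·100 = 628.3 rad/s.
Step 2 — Transfer function: H(jω) = jωL/(R + jωL).
Step 3 — Numerator jωL = j·0.3374; denominator R + jωL = 1330 + j0.3374.
Step 4 — H = 6.436e-08 + j0.0002537.
Step 5 — Magnitude: |H| = 0.0002537 (-71.9 dB); phase: φ = 90.0°.

|H| = 0.0002537 (-71.9 dB), φ = 90.0°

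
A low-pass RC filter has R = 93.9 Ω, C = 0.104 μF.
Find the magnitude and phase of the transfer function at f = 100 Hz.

Step 1 — Angular frequency: ω = 2π·100 = 628.3 rad/s.
Step 2 — Transfer function: H(jω) = 1/(1 + jωRC).
Step 3 — Denominator: 1 + jωRC = 1 + j·628.3·93.9·1.04e-07 = 1 + j0.006136.
Step 4 — H = 1 - j0.006136.
Step 5 — Magnitude: |H| = 1 (-0.0 dB); phase: φ = -0.4°.

|H| = 1 (-0.0 dB), φ = -0.4°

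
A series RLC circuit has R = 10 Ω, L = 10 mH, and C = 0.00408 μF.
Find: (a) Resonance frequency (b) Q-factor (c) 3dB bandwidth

Step 1 — Resonance: ω₀ = 1/√(LC) = 1/√(0.01·4.08e-09) = 1.566e+05 rad/s.
Step 2 — f₀ = ω₀/(2π) = 2.492e+04 Hz.
Step 3 — Series Q: Q = ω₀L/R = 1.566e+05·0.01/10 = 156.6.
Step 4 — Bandwidth: Δω = ω₀/Q = 1000 rad/s; BW = Δω/(2π) = 159.2 Hz.

(a) f₀ = 2.492e+04 Hz  (b) Q = 156.6  (c) BW = 159.2 Hz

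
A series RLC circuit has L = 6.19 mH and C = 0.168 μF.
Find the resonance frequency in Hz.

Step 1 — Resonance condition Im(Z)=0 gives ω₀ = 1/√(LC).
Step 2 — ω₀ = 1/√(0.00619·1.68e-07) = 3.101e+04 rad/s.
Step 3 — f₀ = ω₀/(2π) = 4935 Hz.

f₀ = 4935 Hz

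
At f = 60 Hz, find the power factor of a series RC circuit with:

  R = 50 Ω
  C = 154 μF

Step 1 — Angular frequency: ω = 2π·f = 2π·60 = 377 rad/s.
Step 2 — Component impedances:
  R: Z = R = 50 Ω
  C: Z = 1/(jωC) = -j/(ω·C) = 0 - j17.22 Ω
Step 3 — Series combination: Z_total = R + C = 50 - j17.22 Ω = 52.88∠-19.0° Ω.
Step 4 — Power factor: PF = cos(φ) = Re(Z)/|Z| = 50/52.88 = 0.9455.
Step 5 — Type: Im(Z) = -17.22 ⇒ leading (phase φ = -19.0°).

PF = 0.9455 (leading, φ = -19.0°)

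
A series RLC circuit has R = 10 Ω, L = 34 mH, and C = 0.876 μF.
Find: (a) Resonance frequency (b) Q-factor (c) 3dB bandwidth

Step 1 — Resonance condition Im(Z)=0 gives ω₀ = 1/√(LC).
Step 2 — ω₀ = 1/√(0.034·8.76e-07) = 5794 rad/s.
Step 3 — f₀ = ω₀/(2π) = 922.2 Hz.
Step 4 — Series Q: Q = ω₀L/R = 5794·0.034/10 = 19.7.
Step 5 — 3dB bandwidth: Δω = ω₀/Q = 294.1 rad/s; BW = Δω/(2π) = 46.81 Hz.

(a) f₀ = 922.2 Hz  (b) Q = 19.7  (c) BW = 46.81 Hz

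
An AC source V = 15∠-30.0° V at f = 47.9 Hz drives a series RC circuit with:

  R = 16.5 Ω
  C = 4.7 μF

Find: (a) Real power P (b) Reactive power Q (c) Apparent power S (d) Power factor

Step 1 — Angular frequency: ω = 2π·f = 2π·47.9 = 301 rad/s.
Step 2 — Component impedances:
  R: Z = R = 16.5 Ω
  C: Z = 1/(jωC) = -j/(ω·C) = 0 - j706.9 Ω
Step 3 — Series combination: Z_total = R + C = 16.5 - j706.9 Ω = 707.1∠-88.7° Ω.
Step 4 — Source phasor: V = 15∠-30.0° V = 12.99 - j7.5 V.
Step 5 — Current: I = V / Z = 0.01103 + j0.01812 A = 0.02121∠58.7° A.
Step 6 — Complex power: S = V·I* = 0.007424 - j0.3181 VA.
Step 7 — Real power: P = Re(S) = 0.007424 W.
Step 8 — Reactive power: Q = Im(S) = -0.3181 VAR.
Step 9 — Apparent power: |S| = 0.3182 VA.
Step 10 — Power factor: PF = P/|S| = 0.02333 (leading).

(a) P = 0.007424 W  (b) Q = -0.3181 VAR  (c) S = 0.3182 VA  (d) PF = 0.02333 (leading)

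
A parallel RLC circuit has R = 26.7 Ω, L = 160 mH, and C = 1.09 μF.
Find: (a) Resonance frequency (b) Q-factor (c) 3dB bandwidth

Step 1 — Resonance: ω₀ = 1/√(LC) = 1/√(0.16·1.09e-06) = 2395 rad/s.
Step 2 — f₀ = ω₀/(2π) = 381.1 Hz.
Step 3 — Parallel Q: Q = R/(ω₀L) = 26.7/(2395·0.16) = 0.06969.
Step 4 — Bandwidth: Δω = ω₀/Q = 3.436e+04 rad/s; BW = Δω/(2π) = 5469 Hz.

(a) f₀ = 381.1 Hz  (b) Q = 0.06969  (c) BW = 5469 Hz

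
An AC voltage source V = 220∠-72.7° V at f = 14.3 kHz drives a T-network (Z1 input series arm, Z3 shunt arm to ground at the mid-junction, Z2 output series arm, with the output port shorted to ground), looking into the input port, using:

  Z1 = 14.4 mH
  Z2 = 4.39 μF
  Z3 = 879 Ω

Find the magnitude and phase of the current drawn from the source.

Step 1 — Angular frequency: ω = 2π·f = 2π·1.43e+04 = 8.985e+04 rad/s.
Step 2 — Component impedances:
  Z1: Z = jωL = j·8.985e+04·0.0144 = 0 + j1294 Ω
  Z2: Z = 1/(jωC) = -j/(ω·C) = 0 - j2.535 Ω
  Z3: Z = R = 879 Ω
Step 3 — With the output port shorted to ground, the output series arm Z2 runs from the junction to ground; the shunt arm Z3 also runs from the junction to ground. They appear in parallel: Z3 || Z2 = 0.007312 - j2.535 Ω.
Step 4 — Series with input arm Z1: Z_in = Z1 + (Z3 || Z2) = 0.007312 + j1291 Ω = 1291∠90.0° Ω.
Step 5 — Source phasor: V = 220∠-72.7° V = 65.42 - j210 V.
Step 6 — Ohm's law: I = V / Z_total = (65.42 - j210) / (0.007312 + j1291) = -0.1627 - j0.05067 A.
Step 7 — Convert to polar: |I| = 0.1704 A, ∠I = -162.7°.

I = 0.1704∠-162.7° A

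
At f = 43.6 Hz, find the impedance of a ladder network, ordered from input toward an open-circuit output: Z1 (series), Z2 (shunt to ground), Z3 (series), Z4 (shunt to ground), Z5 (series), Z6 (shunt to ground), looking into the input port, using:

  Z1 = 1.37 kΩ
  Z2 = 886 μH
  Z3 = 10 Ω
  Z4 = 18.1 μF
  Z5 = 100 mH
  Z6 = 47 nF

Step 1 — Angular frequency: ω = 2π·f = 2π·43.6 = 273.9 rad/s.
Step 2 — Component impedances:
  Z1: Z = R = 1370 Ω
  Z2: Z = jωL = j·273.9·0.000886 = 0 + j0.2427 Ω
  Z3: Z = R = 10 Ω
  Z4: Z = 1/(jωC) = -j/(ω·C) = 0 - j201.7 Ω
  Z5: Z = jωL = j·273.9·0.1 = 0 + j27.39 Ω
  Z6: Z = 1/(jωC) = -j/(ω·C) = 0 - j7.767e+04 Ω
Step 3 — Ladder network (open output): work backward from the far end, alternating series and parallel combinations. Z_in = 1370 + j0.243 Ω = 1370∠0.0° Ω.

Z = 1370 + j0.243 Ω = 1370∠0.0° Ω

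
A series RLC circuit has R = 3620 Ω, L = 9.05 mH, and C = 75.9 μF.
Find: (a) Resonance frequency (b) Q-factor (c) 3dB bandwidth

Step 1 — Resonance: ω₀ = 1/√(LC) = 1/√(0.00905·7.59e-05) = 1207 rad/s.
Step 2 — f₀ = ω₀/(2π) = 192 Hz.
Step 3 — Series Q: Q = ω₀L/R = 1207·0.00905/3620 = 0.003016.
Step 4 — Bandwidth: Δω = ω₀/Q = 4e+05 rad/s; BW = Δω/(2π) = 6.366e+04 Hz.

(a) f₀ = 192 Hz  (b) Q = 0.003016  (c) BW = 6.366e+04 Hz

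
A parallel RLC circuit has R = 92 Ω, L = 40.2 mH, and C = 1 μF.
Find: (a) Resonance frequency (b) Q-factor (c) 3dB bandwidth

Step 1 — Resonance: ω₀ = 1/√(LC) = 1/√(0.0402·1e-06) = 4988 rad/s.
Step 2 — f₀ = ω₀/(2π) = 793.8 Hz.
Step 3 — Parallel Q: Q = R/(ω₀L) = 92/(4988·0.0402) = 0.4589.
Step 4 — Bandwidth: Δω = ω₀/Q = 1.087e+04 rad/s; BW = Δω/(2π) = 1730 Hz.

(a) f₀ = 793.8 Hz  (b) Q = 0.4589  (c) BW = 1730 Hz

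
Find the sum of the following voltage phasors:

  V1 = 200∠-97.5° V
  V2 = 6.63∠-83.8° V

Step 1 — Convert each phasor to rectangular form:
  V1 = 200·(cos(-97.5°) + j·sin(-97.5°)) = -26.11 - j198.3 V
  V2 = 6.63·(cos(-83.8°) + j·sin(-83.8°)) = 0.716 - j6.591 V
Step 2 — Sum components: V_total = -25.39 - j204.9 V.
Step 3 — Convert to polar: |V_total| = 206.4 V, ∠V_total = -97.1°.

V_total = 206.4∠-97.1° V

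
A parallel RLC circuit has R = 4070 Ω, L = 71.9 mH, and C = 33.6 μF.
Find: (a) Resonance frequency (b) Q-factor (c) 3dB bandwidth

Step 1 — Resonance: ω₀ = 1/√(LC) = 1/√(0.0719·3.36e-05) = 643.4 rad/s.
Step 2 — f₀ = ω₀/(2π) = 102.4 Hz.
Step 3 — Parallel Q: Q = R/(ω₀L) = 4070/(643.4·0.0719) = 87.98.
Step 4 — Bandwidth: Δω = ω₀/Q = 7.313 rad/s; BW = Δω/(2π) = 1.164 Hz.

(a) f₀ = 102.4 Hz  (b) Q = 87.98  (c) BW = 1.164 Hz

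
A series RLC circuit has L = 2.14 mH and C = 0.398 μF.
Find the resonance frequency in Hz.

Step 1 — Resonance condition Im(Z)=0 gives ω₀ = 1/√(LC).
Step 2 — ω₀ = 1/√(0.00214·3.98e-07) = 3.427e+04 rad/s.
Step 3 — f₀ = ω₀/(2π) = 5453 Hz.

f₀ = 5453 Hz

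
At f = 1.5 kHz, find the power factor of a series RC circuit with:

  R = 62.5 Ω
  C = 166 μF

Step 1 — Angular frequency: ω = 2π·f = 2π·1500 = 9425 rad/s.
Step 2 — Component impedances:
  R: Z = R = 62.5 Ω
  C: Z = 1/(jωC) = -j/(ω·C) = 0 - j0.6392 Ω
Step 3 — Series combination: Z_total = R + C = 62.5 - j0.6392 Ω = 62.5∠-0.6° Ω.
Step 4 — Power factor: PF = cos(φ) = Re(Z)/|Z| = 62.5/62.5033 = 0.9999.
Step 5 — Type: Im(Z) = -0.6392 ⇒ leading (phase φ = -0.6°).

PF = 0.9999 (leading, φ = -0.6°)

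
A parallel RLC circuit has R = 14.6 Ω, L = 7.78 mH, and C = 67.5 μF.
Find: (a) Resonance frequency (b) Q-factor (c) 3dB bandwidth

Step 1 — Resonance: ω₀ = 1/√(LC) = 1/√(0.00778·6.75e-05) = 1380 rad/s.
Step 2 — f₀ = ω₀/(2π) = 219.6 Hz.
Step 3 — Parallel Q: Q = R/(ω₀L) = 14.6/(1380·0.00778) = 1.36.
Step 4 — Bandwidth: Δω = ω₀/Q = 1015 rad/s; BW = Δω/(2π) = 161.5 Hz.

(a) f₀ = 219.6 Hz  (b) Q = 1.36  (c) BW = 161.5 Hz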